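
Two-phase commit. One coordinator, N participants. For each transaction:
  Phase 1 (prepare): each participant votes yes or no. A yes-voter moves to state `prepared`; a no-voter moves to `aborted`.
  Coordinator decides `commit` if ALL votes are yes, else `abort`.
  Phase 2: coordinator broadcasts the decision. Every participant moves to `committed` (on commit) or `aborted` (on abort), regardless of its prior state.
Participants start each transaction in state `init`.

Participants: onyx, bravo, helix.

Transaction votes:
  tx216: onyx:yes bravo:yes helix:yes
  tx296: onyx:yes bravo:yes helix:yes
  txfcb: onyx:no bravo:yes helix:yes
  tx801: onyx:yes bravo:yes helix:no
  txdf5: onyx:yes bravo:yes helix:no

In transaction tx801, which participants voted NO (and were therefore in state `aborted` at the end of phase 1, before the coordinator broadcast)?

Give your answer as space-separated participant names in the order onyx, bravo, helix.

Txn tx801 phase 1: onyx yes -> prepared; bravo yes -> prepared; helix no -> aborted

Answer: helix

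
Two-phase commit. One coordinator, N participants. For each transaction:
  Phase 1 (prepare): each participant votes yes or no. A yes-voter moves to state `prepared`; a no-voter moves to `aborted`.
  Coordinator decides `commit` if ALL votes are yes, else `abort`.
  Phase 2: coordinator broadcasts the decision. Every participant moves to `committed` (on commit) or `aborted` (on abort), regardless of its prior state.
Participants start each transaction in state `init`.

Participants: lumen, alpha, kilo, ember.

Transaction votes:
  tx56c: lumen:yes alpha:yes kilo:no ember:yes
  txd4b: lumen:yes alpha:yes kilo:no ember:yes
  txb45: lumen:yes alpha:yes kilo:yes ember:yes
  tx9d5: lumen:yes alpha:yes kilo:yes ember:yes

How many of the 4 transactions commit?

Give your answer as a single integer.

Answer: 2

Derivation:
tx56c: no from kilo -> abort (commits=0)
txd4b: no from kilo -> abort (commits=0)
txb45: all yes -> commit (commits=1)
tx9d5: all yes -> commit (commits=2)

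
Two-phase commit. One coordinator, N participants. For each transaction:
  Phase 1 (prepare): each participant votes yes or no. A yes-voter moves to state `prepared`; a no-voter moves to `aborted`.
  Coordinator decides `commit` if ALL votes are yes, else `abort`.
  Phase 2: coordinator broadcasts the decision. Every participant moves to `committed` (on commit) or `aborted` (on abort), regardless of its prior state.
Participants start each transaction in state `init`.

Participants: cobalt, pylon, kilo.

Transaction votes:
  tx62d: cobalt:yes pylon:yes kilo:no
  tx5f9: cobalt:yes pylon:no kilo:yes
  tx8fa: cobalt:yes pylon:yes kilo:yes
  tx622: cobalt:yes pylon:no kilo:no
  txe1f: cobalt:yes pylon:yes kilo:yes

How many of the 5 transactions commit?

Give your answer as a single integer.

Answer: 2

Derivation:
tx62d: no from kilo -> abort (commits=0)
tx5f9: no from pylon -> abort (commits=0)
tx8fa: all yes -> commit (commits=1)
tx622: no from pylon, kilo -> abort (commits=1)
txe1f: all yes -> commit (commits=2)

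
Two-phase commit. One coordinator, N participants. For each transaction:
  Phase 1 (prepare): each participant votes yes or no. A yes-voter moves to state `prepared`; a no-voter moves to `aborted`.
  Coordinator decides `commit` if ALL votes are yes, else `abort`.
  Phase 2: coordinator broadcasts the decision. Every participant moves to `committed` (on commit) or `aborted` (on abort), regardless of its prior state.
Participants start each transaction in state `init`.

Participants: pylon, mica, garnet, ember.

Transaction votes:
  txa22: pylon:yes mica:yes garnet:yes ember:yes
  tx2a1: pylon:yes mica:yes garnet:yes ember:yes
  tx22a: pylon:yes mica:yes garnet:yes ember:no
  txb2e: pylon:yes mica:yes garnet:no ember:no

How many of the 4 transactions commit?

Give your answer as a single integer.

txa22: all yes -> commit (commits=1)
tx2a1: all yes -> commit (commits=2)
tx22a: no from ember -> abort (commits=2)
txb2e: no from garnet, ember -> abort (commits=2)

Answer: 2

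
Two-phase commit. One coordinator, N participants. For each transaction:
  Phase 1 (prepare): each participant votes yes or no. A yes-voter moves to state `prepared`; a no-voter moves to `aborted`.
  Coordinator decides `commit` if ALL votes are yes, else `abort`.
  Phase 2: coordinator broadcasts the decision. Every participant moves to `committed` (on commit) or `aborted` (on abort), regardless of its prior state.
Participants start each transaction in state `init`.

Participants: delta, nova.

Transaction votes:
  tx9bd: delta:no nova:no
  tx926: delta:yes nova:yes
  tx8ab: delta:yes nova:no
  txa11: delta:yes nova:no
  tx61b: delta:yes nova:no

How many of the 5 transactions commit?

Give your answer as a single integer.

tx9bd: no from delta, nova -> abort (commits=0)
tx926: all yes -> commit (commits=1)
tx8ab: no from nova -> abort (commits=1)
txa11: no from nova -> abort (commits=1)
tx61b: no from nova -> abort (commits=1)

Answer: 1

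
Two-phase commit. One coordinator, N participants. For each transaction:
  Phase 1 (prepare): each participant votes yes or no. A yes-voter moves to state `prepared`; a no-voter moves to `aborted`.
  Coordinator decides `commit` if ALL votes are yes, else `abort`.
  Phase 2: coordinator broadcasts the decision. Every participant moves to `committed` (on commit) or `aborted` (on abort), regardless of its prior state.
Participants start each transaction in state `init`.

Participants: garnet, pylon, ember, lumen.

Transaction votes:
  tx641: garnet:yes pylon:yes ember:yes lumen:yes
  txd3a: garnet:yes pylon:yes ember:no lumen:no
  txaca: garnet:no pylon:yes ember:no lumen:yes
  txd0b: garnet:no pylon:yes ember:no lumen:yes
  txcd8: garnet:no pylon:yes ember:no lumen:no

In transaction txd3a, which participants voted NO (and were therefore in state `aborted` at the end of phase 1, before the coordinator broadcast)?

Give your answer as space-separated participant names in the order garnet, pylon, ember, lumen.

Txn txd3a phase 1: garnet yes -> prepared; pylon yes -> prepared; ember no -> aborted; lumen no -> aborted

Answer: ember lumen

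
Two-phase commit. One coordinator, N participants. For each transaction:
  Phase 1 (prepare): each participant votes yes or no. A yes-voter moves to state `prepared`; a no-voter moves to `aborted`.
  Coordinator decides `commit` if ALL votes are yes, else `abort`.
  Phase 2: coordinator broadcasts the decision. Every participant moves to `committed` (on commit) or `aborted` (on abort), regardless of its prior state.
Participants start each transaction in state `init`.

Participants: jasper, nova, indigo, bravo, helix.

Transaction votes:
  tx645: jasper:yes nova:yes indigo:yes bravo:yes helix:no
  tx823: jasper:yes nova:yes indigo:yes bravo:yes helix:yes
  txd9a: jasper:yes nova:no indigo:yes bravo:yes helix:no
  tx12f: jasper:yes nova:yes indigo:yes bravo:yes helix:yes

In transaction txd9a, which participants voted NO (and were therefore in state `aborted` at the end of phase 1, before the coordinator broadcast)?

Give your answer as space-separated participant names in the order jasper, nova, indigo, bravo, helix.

Answer: nova helix

Derivation:
Txn txd9a phase 1: jasper yes -> prepared; nova no -> aborted; indigo yes -> prepared; bravo yes -> prepared; helix no -> aborted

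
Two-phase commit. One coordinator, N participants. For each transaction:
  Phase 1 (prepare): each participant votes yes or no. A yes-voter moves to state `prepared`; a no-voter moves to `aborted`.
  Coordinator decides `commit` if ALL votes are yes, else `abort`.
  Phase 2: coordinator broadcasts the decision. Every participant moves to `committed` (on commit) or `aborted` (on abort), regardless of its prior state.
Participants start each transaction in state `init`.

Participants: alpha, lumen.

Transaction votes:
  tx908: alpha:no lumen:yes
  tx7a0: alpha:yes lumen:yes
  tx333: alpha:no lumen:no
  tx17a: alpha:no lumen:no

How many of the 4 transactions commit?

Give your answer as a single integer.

tx908: no from alpha -> abort (commits=0)
tx7a0: all yes -> commit (commits=1)
tx333: no from alpha, lumen -> abort (commits=1)
tx17a: no from alpha, lumen -> abort (commits=1)

Answer: 1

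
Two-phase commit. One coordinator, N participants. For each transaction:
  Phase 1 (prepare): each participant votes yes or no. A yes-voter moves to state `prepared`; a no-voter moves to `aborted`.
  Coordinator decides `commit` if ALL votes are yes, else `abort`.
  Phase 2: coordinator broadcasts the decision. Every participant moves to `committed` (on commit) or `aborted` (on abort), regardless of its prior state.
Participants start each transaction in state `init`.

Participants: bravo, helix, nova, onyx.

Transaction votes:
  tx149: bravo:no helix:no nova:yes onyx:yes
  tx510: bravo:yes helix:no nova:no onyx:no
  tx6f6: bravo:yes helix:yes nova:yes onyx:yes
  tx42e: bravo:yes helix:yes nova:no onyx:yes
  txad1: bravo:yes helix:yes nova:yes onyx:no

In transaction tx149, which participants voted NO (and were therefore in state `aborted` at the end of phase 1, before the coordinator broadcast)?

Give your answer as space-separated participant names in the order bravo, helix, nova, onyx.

Answer: bravo helix

Derivation:
Txn tx149 phase 1: bravo no -> aborted; helix no -> aborted; nova yes -> prepared; onyx yes -> prepared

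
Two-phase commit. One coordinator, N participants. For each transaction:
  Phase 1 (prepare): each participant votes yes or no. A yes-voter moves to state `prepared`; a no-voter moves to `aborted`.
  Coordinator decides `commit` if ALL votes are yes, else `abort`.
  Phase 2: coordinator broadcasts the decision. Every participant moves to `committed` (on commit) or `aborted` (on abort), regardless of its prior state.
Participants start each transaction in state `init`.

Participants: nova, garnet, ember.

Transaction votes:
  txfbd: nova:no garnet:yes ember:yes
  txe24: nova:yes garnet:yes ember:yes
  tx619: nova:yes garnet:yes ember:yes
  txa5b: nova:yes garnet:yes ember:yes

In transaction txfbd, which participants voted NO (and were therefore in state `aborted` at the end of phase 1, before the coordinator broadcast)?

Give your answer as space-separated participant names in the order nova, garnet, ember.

Answer: nova

Derivation:
Txn txfbd phase 1: nova no -> aborted; garnet yes -> prepared; ember yes -> prepared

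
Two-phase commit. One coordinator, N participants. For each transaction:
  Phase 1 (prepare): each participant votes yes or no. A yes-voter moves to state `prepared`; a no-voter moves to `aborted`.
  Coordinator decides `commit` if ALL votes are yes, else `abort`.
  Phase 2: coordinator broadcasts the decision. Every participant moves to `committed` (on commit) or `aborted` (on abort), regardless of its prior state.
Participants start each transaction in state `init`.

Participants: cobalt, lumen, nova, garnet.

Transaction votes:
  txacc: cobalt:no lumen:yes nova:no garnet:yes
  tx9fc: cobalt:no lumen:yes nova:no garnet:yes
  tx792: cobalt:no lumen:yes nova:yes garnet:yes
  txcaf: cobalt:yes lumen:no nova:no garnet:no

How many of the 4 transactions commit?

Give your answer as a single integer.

txacc: no from cobalt, nova -> abort (commits=0)
tx9fc: no from cobalt, nova -> abort (commits=0)
tx792: no from cobalt -> abort (commits=0)
txcaf: no from lumen, nova, garnet -> abort (commits=0)

Answer: 0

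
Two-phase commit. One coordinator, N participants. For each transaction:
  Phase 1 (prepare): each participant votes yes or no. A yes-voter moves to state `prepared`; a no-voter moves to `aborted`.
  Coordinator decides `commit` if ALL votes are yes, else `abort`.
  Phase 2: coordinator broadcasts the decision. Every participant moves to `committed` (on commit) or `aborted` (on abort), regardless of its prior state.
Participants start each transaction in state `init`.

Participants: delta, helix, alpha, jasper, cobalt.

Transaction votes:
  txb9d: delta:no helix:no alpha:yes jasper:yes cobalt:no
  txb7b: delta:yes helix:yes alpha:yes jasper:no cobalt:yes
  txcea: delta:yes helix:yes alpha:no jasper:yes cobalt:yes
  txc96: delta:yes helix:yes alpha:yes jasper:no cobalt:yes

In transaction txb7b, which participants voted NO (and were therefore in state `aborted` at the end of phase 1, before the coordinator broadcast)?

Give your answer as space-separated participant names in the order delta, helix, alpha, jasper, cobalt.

Answer: jasper

Derivation:
Txn txb7b phase 1: delta yes -> prepared; helix yes -> prepared; alpha yes -> prepared; jasper no -> aborted; cobalt yes -> prepared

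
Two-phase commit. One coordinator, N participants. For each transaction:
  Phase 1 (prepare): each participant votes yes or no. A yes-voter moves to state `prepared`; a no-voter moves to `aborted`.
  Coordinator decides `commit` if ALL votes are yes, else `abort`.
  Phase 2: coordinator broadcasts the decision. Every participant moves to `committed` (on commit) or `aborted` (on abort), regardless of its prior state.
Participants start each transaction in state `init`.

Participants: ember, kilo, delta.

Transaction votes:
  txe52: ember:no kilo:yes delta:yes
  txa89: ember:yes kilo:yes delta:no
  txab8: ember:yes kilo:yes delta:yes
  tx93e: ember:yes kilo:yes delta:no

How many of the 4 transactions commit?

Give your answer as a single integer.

Answer: 1

Derivation:
txe52: no from ember -> abort (commits=0)
txa89: no from delta -> abort (commits=0)
txab8: all yes -> commit (commits=1)
tx93e: no from delta -> abort (commits=1)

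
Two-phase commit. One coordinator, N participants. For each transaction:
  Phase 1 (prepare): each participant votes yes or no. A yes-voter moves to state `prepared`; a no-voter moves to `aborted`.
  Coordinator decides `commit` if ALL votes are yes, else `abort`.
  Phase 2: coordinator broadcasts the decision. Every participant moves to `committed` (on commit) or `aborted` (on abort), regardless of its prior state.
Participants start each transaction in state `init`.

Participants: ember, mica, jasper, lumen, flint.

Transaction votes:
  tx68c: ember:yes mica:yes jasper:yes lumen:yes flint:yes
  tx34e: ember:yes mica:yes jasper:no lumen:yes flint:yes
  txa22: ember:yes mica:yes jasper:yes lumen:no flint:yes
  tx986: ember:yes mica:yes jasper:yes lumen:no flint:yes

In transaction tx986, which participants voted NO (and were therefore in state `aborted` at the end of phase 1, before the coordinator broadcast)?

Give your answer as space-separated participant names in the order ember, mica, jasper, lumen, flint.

Txn tx986 phase 1: ember yes -> prepared; mica yes -> prepared; jasper yes -> prepared; lumen no -> aborted; flint yes -> prepared

Answer: lumen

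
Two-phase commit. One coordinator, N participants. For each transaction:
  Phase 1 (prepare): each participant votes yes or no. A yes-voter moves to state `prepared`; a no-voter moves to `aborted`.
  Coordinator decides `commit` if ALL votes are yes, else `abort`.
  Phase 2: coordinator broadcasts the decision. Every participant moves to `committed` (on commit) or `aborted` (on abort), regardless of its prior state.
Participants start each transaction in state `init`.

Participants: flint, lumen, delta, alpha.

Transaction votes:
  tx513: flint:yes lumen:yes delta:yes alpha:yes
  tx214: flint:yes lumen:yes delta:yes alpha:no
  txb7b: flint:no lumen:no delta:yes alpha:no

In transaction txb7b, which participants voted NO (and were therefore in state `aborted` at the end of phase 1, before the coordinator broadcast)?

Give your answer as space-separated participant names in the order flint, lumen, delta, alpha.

Txn txb7b phase 1: flint no -> aborted; lumen no -> aborted; delta yes -> prepared; alpha no -> aborted

Answer: flint lumen alpha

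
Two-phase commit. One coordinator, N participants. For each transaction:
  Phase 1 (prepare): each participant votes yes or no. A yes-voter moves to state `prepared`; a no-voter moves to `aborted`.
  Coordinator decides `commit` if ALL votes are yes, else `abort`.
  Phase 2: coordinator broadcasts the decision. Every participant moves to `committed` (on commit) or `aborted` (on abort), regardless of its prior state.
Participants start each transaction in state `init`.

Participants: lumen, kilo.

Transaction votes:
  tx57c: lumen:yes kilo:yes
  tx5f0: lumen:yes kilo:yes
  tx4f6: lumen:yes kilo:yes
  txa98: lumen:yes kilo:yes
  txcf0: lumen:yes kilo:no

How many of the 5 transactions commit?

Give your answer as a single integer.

Answer: 4

Derivation:
tx57c: all yes -> commit (commits=1)
tx5f0: all yes -> commit (commits=2)
tx4f6: all yes -> commit (commits=3)
txa98: all yes -> commit (commits=4)
txcf0: no from kilo -> abort (commits=4)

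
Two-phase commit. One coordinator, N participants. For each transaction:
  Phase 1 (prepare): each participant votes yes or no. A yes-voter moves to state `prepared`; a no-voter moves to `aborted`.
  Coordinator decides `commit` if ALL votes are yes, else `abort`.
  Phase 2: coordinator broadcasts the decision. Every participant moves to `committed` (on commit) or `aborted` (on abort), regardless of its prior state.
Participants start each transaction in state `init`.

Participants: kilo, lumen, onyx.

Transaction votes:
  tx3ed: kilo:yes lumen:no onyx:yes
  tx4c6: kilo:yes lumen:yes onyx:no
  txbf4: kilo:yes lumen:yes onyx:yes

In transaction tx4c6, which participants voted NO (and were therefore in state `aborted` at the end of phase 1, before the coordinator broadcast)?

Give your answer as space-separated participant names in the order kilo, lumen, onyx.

Answer: onyx

Derivation:
Txn tx4c6 phase 1: kilo yes -> prepared; lumen yes -> prepared; onyx no -> aborted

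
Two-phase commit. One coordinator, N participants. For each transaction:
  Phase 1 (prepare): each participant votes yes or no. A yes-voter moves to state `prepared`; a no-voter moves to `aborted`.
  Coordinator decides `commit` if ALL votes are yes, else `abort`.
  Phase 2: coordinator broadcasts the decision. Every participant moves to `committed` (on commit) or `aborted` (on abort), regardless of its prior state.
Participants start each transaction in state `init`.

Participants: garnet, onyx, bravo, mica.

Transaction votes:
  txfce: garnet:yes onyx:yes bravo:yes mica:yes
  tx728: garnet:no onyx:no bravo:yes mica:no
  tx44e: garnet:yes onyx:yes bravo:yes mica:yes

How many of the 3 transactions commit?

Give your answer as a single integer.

txfce: all yes -> commit (commits=1)
tx728: no from garnet, onyx, mica -> abort (commits=1)
tx44e: all yes -> commit (commits=2)

Answer: 2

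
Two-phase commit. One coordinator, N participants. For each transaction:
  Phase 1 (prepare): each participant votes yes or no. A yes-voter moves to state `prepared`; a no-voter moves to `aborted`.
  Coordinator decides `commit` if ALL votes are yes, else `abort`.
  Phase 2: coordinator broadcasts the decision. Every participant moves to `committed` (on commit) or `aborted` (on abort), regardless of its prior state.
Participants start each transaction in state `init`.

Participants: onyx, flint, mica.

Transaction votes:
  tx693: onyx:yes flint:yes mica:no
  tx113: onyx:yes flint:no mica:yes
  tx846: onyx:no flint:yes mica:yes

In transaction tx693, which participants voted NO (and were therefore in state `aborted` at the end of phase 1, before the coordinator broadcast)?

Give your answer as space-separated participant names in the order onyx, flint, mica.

Answer: mica

Derivation:
Txn tx693 phase 1: onyx yes -> prepared; flint yes -> prepared; mica no -> aborted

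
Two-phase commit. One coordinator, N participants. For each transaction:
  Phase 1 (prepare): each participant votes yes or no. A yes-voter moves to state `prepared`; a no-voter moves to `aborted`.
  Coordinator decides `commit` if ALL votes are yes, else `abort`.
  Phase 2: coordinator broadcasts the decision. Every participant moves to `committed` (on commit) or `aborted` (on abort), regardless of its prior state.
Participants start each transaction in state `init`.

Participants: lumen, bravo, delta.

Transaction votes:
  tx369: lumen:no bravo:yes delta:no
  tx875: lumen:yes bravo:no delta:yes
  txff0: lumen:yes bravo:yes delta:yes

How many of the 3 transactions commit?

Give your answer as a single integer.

tx369: no from lumen, delta -> abort (commits=0)
tx875: no from bravo -> abort (commits=0)
txff0: all yes -> commit (commits=1)

Answer: 1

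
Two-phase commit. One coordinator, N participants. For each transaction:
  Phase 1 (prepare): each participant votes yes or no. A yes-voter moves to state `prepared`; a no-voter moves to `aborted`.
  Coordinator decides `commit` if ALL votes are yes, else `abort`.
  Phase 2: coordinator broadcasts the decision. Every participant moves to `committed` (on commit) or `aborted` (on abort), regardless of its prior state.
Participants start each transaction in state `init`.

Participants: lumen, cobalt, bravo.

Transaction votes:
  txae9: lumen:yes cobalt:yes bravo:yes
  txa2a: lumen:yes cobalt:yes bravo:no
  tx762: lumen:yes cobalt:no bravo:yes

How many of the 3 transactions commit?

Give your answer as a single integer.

txae9: all yes -> commit (commits=1)
txa2a: no from bravo -> abort (commits=1)
tx762: no from cobalt -> abort (commits=1)

Answer: 1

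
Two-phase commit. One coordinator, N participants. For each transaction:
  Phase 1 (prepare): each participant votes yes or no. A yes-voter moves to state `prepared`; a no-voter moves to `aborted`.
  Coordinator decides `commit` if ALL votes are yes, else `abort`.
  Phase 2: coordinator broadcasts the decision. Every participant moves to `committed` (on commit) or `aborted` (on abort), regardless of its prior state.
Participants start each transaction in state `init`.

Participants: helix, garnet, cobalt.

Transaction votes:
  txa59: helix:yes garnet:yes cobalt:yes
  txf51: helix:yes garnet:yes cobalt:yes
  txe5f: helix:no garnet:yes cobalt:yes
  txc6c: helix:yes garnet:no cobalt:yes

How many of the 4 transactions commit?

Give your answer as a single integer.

txa59: all yes -> commit (commits=1)
txf51: all yes -> commit (commits=2)
txe5f: no from helix -> abort (commits=2)
txc6c: no from garnet -> abort (commits=2)

Answer: 2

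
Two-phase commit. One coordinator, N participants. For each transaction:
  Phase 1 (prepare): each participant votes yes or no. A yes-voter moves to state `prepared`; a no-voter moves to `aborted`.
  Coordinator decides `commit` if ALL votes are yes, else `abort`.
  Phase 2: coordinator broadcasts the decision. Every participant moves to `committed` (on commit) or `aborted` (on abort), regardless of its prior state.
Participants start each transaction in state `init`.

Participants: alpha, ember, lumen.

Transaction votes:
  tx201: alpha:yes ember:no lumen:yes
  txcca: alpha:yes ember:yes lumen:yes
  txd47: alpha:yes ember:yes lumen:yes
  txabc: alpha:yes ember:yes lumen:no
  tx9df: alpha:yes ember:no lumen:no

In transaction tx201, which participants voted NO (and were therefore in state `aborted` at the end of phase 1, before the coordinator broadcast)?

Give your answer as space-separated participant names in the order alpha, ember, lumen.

Txn tx201 phase 1: alpha yes -> prepared; ember no -> aborted; lumen yes -> prepared

Answer: ember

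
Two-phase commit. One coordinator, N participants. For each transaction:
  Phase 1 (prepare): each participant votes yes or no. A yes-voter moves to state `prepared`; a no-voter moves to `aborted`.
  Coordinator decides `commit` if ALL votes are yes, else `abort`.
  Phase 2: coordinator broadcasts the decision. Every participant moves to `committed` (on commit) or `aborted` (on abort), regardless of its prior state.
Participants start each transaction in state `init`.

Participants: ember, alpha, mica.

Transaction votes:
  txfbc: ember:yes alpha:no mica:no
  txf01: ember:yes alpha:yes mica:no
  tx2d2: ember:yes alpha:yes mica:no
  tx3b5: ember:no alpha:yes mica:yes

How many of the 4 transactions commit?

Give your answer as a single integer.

txfbc: no from alpha, mica -> abort (commits=0)
txf01: no from mica -> abort (commits=0)
tx2d2: no from mica -> abort (commits=0)
tx3b5: no from ember -> abort (commits=0)

Answer: 0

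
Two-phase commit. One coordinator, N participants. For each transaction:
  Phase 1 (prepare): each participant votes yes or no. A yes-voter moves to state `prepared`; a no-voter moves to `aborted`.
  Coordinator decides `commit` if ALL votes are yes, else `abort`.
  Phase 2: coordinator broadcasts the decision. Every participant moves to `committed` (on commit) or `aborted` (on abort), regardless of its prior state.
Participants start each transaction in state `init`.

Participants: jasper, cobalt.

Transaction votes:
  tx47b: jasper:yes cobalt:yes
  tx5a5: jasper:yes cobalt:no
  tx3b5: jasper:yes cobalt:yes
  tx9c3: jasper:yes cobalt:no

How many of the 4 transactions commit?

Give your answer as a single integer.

tx47b: all yes -> commit (commits=1)
tx5a5: no from cobalt -> abort (commits=1)
tx3b5: all yes -> commit (commits=2)
tx9c3: no from cobalt -> abort (commits=2)

Answer: 2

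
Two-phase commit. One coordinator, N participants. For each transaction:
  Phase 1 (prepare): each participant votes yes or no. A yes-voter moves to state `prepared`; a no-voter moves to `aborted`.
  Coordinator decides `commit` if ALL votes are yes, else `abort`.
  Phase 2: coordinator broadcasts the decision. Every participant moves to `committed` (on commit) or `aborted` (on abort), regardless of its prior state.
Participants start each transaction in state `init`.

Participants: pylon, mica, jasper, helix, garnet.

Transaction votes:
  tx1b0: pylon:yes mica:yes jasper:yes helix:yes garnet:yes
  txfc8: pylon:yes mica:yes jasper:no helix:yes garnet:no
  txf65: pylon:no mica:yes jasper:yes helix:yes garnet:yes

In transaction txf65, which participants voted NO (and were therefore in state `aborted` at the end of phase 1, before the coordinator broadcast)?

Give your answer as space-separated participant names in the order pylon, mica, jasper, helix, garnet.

Txn txf65 phase 1: pylon no -> aborted; mica yes -> prepared; jasper yes -> prepared; helix yes -> prepared; garnet yes -> prepared

Answer: pylon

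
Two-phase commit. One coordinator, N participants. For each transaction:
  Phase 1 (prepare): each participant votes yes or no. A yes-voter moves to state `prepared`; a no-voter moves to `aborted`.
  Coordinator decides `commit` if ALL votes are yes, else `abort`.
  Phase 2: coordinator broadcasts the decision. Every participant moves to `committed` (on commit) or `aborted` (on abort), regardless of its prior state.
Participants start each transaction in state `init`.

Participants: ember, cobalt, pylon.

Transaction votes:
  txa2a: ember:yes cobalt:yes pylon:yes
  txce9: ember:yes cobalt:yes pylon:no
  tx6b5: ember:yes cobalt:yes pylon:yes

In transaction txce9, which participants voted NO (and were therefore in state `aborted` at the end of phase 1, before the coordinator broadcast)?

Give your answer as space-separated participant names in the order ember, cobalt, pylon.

Txn txce9 phase 1: ember yes -> prepared; cobalt yes -> prepared; pylon no -> aborted

Answer: pylon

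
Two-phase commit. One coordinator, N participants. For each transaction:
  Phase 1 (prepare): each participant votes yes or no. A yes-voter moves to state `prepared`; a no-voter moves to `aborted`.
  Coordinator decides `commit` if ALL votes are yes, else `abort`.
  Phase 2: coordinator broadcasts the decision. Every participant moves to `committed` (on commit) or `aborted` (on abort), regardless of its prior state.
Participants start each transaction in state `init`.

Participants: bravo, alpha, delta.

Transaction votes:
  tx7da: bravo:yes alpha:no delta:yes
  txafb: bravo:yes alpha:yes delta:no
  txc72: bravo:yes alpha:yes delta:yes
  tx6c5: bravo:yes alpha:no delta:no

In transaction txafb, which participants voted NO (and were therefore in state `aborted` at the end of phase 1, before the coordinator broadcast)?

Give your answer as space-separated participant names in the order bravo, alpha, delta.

Txn txafb phase 1: bravo yes -> prepared; alpha yes -> prepared; delta no -> aborted

Answer: delta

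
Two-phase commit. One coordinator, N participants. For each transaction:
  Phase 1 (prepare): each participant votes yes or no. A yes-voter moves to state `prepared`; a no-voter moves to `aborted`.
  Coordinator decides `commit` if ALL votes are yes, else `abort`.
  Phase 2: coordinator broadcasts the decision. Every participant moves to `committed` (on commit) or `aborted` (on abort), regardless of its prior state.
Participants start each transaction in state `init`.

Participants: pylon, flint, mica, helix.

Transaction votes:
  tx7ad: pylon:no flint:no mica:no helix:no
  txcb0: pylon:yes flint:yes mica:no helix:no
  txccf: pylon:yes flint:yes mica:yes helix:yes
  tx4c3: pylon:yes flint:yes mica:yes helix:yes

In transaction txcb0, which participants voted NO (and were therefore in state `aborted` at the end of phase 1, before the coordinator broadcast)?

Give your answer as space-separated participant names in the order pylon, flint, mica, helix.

Txn txcb0 phase 1: pylon yes -> prepared; flint yes -> prepared; mica no -> aborted; helix no -> aborted

Answer: mica helix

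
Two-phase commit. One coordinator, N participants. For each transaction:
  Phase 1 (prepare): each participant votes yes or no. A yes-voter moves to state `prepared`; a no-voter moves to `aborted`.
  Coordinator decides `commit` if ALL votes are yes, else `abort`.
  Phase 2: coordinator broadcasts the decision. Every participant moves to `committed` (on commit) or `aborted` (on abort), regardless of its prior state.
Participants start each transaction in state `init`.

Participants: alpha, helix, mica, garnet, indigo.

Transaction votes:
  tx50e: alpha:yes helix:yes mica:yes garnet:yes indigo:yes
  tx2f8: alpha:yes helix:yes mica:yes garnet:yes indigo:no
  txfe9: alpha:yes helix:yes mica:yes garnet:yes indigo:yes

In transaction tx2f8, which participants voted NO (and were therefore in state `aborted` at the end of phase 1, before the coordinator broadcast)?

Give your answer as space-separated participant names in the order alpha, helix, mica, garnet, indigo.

Answer: indigo

Derivation:
Txn tx2f8 phase 1: alpha yes -> prepared; helix yes -> prepared; mica yes -> prepared; garnet yes -> prepared; indigo no -> aborted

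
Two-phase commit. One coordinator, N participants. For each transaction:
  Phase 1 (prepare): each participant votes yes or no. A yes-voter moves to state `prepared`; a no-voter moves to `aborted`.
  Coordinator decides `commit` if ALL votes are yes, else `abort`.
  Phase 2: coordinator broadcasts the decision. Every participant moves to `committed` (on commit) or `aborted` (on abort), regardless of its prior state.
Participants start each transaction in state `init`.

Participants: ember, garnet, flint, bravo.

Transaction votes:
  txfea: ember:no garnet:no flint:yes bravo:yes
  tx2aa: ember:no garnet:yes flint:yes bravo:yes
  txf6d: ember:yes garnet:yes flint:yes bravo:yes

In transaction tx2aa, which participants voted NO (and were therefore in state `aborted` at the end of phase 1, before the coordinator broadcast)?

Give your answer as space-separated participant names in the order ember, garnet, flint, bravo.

Txn tx2aa phase 1: ember no -> aborted; garnet yes -> prepared; flint yes -> prepared; bravo yes -> prepared

Answer: ember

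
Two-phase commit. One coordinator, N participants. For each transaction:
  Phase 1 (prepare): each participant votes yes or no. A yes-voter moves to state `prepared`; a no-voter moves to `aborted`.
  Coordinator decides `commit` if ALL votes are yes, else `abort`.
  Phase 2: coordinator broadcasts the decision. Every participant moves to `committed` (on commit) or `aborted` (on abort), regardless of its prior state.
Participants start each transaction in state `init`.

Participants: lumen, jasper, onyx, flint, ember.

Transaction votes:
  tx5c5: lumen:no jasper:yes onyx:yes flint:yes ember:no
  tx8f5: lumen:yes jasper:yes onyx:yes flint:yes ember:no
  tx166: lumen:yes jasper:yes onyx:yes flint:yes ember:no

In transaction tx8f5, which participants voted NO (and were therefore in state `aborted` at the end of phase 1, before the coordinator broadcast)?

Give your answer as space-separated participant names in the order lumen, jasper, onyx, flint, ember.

Answer: ember

Derivation:
Txn tx8f5 phase 1: lumen yes -> prepared; jasper yes -> prepared; onyx yes -> prepared; flint yes -> prepared; ember no -> aborted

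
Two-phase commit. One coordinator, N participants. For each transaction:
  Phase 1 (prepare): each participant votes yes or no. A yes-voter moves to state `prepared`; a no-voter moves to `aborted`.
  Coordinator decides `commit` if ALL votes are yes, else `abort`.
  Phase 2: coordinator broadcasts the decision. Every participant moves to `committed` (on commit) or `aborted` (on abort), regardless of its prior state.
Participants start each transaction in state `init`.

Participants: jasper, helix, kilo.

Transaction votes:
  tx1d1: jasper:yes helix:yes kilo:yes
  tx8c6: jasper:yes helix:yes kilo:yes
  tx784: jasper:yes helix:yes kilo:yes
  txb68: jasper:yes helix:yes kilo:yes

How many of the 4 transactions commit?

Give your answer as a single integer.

tx1d1: all yes -> commit (commits=1)
tx8c6: all yes -> commit (commits=2)
tx784: all yes -> commit (commits=3)
txb68: all yes -> commit (commits=4)

Answer: 4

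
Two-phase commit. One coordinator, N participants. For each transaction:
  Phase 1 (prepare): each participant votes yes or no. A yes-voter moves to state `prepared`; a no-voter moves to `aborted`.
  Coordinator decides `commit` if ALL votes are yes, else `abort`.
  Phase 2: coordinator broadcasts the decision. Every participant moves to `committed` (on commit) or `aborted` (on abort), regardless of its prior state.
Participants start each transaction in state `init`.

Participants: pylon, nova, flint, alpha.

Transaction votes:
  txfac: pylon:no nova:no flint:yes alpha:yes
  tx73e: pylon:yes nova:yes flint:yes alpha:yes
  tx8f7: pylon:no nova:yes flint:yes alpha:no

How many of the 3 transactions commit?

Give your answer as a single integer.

txfac: no from pylon, nova -> abort (commits=0)
tx73e: all yes -> commit (commits=1)
tx8f7: no from pylon, alpha -> abort (commits=1)

Answer: 1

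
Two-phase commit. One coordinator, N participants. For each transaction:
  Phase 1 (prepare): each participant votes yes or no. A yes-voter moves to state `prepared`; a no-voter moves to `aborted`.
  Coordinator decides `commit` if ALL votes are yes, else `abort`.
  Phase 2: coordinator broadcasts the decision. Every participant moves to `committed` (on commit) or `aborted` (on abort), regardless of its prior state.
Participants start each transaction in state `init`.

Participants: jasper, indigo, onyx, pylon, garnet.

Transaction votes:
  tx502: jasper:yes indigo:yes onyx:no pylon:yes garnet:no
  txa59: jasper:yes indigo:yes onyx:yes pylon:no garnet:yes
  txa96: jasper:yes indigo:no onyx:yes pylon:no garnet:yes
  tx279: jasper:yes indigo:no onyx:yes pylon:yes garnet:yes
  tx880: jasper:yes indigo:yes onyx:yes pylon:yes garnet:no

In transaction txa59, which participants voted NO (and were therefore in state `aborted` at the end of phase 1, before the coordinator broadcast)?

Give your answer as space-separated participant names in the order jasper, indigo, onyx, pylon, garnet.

Answer: pylon

Derivation:
Txn txa59 phase 1: jasper yes -> prepared; indigo yes -> prepared; onyx yes -> prepared; pylon no -> aborted; garnet yes -> prepared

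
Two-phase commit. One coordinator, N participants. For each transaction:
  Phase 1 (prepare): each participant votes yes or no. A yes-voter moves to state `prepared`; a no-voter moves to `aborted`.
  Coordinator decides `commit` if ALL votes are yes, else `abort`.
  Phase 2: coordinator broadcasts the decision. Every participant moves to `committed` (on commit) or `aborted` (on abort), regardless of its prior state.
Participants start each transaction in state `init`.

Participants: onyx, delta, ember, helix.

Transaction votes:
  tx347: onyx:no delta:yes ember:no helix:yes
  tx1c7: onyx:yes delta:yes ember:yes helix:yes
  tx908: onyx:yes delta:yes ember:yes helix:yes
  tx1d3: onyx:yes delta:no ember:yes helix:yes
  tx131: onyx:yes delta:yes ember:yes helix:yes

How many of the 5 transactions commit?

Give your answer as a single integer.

Answer: 3

Derivation:
tx347: no from onyx, ember -> abort (commits=0)
tx1c7: all yes -> commit (commits=1)
tx908: all yes -> commit (commits=2)
tx1d3: no from delta -> abort (commits=2)
tx131: all yes -> commit (commits=3)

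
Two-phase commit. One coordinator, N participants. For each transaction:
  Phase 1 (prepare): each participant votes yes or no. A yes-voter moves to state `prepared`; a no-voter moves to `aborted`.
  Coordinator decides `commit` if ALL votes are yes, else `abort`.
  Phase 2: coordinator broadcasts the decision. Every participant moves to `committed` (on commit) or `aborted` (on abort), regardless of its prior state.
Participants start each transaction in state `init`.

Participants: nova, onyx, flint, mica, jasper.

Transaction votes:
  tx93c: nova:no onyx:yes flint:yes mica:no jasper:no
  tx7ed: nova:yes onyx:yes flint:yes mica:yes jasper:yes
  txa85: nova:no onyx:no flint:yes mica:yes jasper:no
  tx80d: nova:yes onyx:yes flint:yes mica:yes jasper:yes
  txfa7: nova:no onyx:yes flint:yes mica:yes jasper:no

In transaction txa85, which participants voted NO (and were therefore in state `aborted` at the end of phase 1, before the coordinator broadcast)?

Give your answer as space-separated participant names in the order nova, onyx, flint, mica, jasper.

Answer: nova onyx jasper

Derivation:
Txn txa85 phase 1: nova no -> aborted; onyx no -> aborted; flint yes -> prepared; mica yes -> prepared; jasper no -> aborted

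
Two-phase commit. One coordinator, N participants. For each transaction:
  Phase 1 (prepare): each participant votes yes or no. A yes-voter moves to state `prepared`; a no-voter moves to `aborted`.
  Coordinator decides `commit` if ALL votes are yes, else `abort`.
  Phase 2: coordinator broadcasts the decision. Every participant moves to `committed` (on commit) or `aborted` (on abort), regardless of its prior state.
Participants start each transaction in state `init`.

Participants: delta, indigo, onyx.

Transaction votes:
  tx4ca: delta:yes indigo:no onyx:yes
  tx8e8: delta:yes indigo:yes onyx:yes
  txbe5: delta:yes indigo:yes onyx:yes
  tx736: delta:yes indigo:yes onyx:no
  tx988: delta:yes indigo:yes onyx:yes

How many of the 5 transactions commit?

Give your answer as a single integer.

Answer: 3

Derivation:
tx4ca: no from indigo -> abort (commits=0)
tx8e8: all yes -> commit (commits=1)
txbe5: all yes -> commit (commits=2)
tx736: no from onyx -> abort (commits=2)
tx988: all yes -> commit (commits=3)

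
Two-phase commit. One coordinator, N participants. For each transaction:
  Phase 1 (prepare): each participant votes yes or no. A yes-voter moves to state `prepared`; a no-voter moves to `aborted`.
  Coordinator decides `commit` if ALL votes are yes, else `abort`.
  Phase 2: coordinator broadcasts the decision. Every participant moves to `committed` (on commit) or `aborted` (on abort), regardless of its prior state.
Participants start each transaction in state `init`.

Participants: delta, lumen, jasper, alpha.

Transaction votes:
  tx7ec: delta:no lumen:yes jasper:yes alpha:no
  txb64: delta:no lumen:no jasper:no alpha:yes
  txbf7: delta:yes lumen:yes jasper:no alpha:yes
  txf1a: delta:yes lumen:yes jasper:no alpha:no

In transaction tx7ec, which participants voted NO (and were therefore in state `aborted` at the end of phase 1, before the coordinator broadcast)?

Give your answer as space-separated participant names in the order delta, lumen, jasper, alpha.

Txn tx7ec phase 1: delta no -> aborted; lumen yes -> prepared; jasper yes -> prepared; alpha no -> aborted

Answer: delta alpha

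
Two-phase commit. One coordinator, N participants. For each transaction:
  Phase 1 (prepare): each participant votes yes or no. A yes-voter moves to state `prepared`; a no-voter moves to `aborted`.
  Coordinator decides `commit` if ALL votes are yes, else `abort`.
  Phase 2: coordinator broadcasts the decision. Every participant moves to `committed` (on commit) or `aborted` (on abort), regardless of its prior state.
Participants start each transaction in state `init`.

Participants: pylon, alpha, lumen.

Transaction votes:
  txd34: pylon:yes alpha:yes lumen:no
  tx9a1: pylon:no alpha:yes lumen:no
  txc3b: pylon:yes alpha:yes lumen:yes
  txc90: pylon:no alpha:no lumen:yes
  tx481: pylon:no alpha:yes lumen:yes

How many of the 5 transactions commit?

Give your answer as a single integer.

txd34: no from lumen -> abort (commits=0)
tx9a1: no from pylon, lumen -> abort (commits=0)
txc3b: all yes -> commit (commits=1)
txc90: no from pylon, alpha -> abort (commits=1)
tx481: no from pylon -> abort (commits=1)

Answer: 1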